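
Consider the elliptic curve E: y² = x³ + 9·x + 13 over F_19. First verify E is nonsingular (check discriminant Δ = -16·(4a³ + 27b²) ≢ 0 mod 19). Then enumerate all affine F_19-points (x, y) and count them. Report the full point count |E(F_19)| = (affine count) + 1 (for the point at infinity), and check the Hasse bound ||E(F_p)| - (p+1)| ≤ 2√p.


Affine points = {(1, 2), (1, 17), (2, 1), (2, 18), (6, 6), (6, 13), (7, 1), (7, 18), (9, 5), (9, 14), (10, 1), (10, 18), (12, 5), (12, 14), (13, 3), (13, 16), (16, 4), (16, 15), (17, 5), (17, 14)}; affine count = 20; |E(F_19)| = 21.

Discriminant check: Δ ∝ 4a³ + 27b² = 4·9³ + 27·13² = 4·729 + 27·169 ≡ 12 (mod 19). Nonzero ⇒ E is nonsingular.
For each x ∈ F_19, compute rhs = x³ + 9·x + 13 mod 19, then count y ∈ F_19 with y² ≡ rhs.
  x = 0: rhs = 13, matching y values: none (0 points).
  x = 1: rhs = 4, matching y values: 2, 17 (2 points).
  x = 2: rhs = 1, matching y values: 1, 18 (2 points).
  x = 3: rhs = 10, matching y values: none (0 points).
  x = 4: rhs = 18, matching y values: none (0 points).
  x = 5: rhs = 12, matching y values: none (0 points).
  x = 6: rhs = 17, matching y values: 6, 13 (2 points).
  x = 7: rhs = 1, matching y values: 1, 18 (2 points).
  x = 8: rhs = 8, matching y values: none (0 points).
  x = 9: rhs = 6, matching y values: 5, 14 (2 points).
  x = 10: rhs = 1, matching y values: 1, 18 (2 points).
  x = 11: rhs = 18, matching y values: none (0 points).
  x = 12: rhs = 6, matching y values: 5, 14 (2 points).
  x = 13: rhs = 9, matching y values: 3, 16 (2 points).
  x = 14: rhs = 14, matching y values: none (0 points).
  x = 15: rhs = 8, matching y values: none (0 points).
  x = 16: rhs = 16, matching y values: 4, 15 (2 points).
  x = 17: rhs = 6, matching y values: 5, 14 (2 points).
  x = 18: rhs = 3, matching y values: none (0 points).
Total affine count: 20.
Full point count |E(F_19)| = 20 + 1 = 21.
Hasse bound: |21 − (19+1)| = |1| = 1 ≤ 2√19 ≈ 8.7178 ✓.


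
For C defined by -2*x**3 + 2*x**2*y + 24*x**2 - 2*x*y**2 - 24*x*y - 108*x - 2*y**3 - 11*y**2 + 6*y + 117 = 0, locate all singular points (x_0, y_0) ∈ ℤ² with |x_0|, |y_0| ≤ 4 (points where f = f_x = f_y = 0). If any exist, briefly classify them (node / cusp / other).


Singular points: {(3, -3)}; classification: cusp.

Compute partial derivatives:
  f_x = -6*x**2 + 4*x*y + 48*x - 2*y**2 - 24*y - 108.
  f_y = 2*x**2 - 4*x*y - 24*x - 6*y**2 - 22*y + 6.
Scan x_0 ∈ {−4, ..., 4}. For each x_0, f_y(x_0, y) is a polynomial in y; find its integer roots y ∈ {−4, ..., 4}, then test f_x and f at those candidates.
  x = -4: f_y(-4, y) = -6*y**2 - 6*y + 134; no integer root y with |y| ≤ 4.
  x = -3: f_y(-3, y) = -6*y**2 - 10*y + 96; no integer root y with |y| ≤ 4.
  x = -2: f_y(-2, y) = -6*y**2 - 14*y + 62; no integer root y with |y| ≤ 4.
  x = -1: f_y(-1, y) = -6*y**2 - 18*y + 32; no integer root y with |y| ≤ 4.
  x = 0: f_y(0, y) = -6*y**2 - 22*y + 6; no integer root y with |y| ≤ 4.
  x = 1: f_y(1, y) = -6*y**2 - 26*y - 16; no integer root y with |y| ≤ 4.
  x = 2: f_y(2, y) = -6*y**2 - 30*y - 34; no integer root y with |y| ≤ 4.
  x = 3: f_y(3, y) = -6*y**2 - 34*y - 48; vanishes at y ∈ {-3}. (3, -3): f_x = 0, f = 0 — SINGULAR.
  x = 4: f_y(4, y) = -6*y**2 - 38*y - 58; no integer root y with |y| ≤ 4.
Only singular point on the grid: (3, -3).
Classify: substitute x = 3 + u, y = -3 + v and expand: f = -2*u**3 + 2*u**2*v - 2*u*v**2 - 2*v**3 + v**2.
No constant or linear terms (consistent with a singular point). Quadratic part: v**2. Cubic part: -2*u**3 + 2*u**2*v - 2*u*v**2 - 2*v**3.
The quadratic part v**2 is a perfect square, so there is a single (double) tangent line v = 0, i.e. y = -3. Restricting the cubic part to that line (v = 0) leaves -2*u**3 ≠ 0, so f is not divisible by v and the branch is v² ≈ 2*u**3 to lowest order — this is a cusp.
Classification: cusp.


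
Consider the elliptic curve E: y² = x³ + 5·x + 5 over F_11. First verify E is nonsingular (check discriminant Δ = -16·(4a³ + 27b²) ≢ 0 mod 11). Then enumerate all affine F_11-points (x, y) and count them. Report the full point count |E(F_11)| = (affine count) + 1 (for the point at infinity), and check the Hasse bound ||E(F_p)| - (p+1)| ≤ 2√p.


Affine points = {(0, 4), (0, 7), (1, 0), (2, 1), (2, 10), (3, 5), (3, 6), (4, 1), (4, 10), (5, 1), (5, 10), (6, 3), (6, 8), (7, 3), (7, 8), (9, 3), (9, 8)}; affine count = 17; |E(F_11)| = 18.

Discriminant check: Δ ∝ 4a³ + 27b² = 4·5³ + 27·5² = 4·125 + 27·25 ≡ 9 (mod 11). Nonzero ⇒ E is nonsingular.
For each x ∈ F_11, compute rhs = x³ + 5·x + 5 mod 11, then count y ∈ F_11 with y² ≡ rhs.
  x = 0: rhs = 5, matching y values: 4, 7 (2 points).
  x = 1: rhs = 0, matching y values: 0 (1 points).
  x = 2: rhs = 1, matching y values: 1, 10 (2 points).
  x = 3: rhs = 3, matching y values: 5, 6 (2 points).
  x = 4: rhs = 1, matching y values: 1, 10 (2 points).
  x = 5: rhs = 1, matching y values: 1, 10 (2 points).
  x = 6: rhs = 9, matching y values: 3, 8 (2 points).
  x = 7: rhs = 9, matching y values: 3, 8 (2 points).
  x = 8: rhs = 7, matching y values: none (0 points).
  x = 9: rhs = 9, matching y values: 3, 8 (2 points).
  x = 10: rhs = 10, matching y values: none (0 points).
Total affine count: 17.
Full point count |E(F_11)| = 17 + 1 = 18.
Hasse bound: |18 − (11+1)| = |6| = 6 ≤ 2√11 ≈ 6.6332 ✓.


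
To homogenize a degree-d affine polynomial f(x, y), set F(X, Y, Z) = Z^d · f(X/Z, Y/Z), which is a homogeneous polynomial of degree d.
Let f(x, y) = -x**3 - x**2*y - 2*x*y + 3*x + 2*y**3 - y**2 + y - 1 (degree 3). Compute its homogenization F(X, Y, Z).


F(X, Y, Z) = -X**3 - X**2*Y - 2*X*Y*Z + 3*X*Z**2 + 2*Y**3 - Y**2*Z + Y*Z**2 - Z**3

deg(f) = 3.
Substitute x = X/Z, y = Y/Z into f, then multiply by Z^3.
  monomial -1·x^3·y^0 ↦ -1·X^3·Y^0·Z^0.
  monomial -1·x^2·y^1 ↦ -1·X^2·Y^1·Z^0.
  monomial -2·x^1·y^1 ↦ -2·X^1·Y^1·Z^1.
  monomial 3·x^1·y^0 ↦ 3·X^1·Y^0·Z^2.
  monomial 2·x^0·y^3 ↦ 2·X^0·Y^3·Z^0.
  monomial -1·x^0·y^2 ↦ -1·X^0·Y^2·Z^1.
  monomial 1·x^0·y^1 ↦ 1·X^0·Y^1·Z^2.
  monomial -1·x^0·y^0 ↦ -1·X^0·Y^0·Z^3.
Collecting: F(X, Y, Z) = -X**3 - X**2*Y - 2*X*Y*Z + 3*X*Z**2 + 2*Y**3 - Y**2*Z + Y*Z**2 - Z**3.


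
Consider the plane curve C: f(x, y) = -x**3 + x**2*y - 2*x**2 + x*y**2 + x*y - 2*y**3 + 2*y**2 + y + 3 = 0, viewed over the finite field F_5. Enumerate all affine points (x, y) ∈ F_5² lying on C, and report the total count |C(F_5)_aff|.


Affine F_5-points: {(0, 3), (1, 0), (2, 3), (4, 3)}; count = 4.

For each of the 25 pairs (x, y) ∈ F_5², evaluate f(x, y) mod 5. Record the zeros.
  x = 0: [0↦3, 1↦4, 2↦2, 3↦0, 4↦1]  zeros at y ∈ {3}
  x = 1: [0↦0, 1↦4, 2↦2, 3↦2, 4↦2]  zeros at y ∈ {0}
  x = 2: [0↦2, 1↦1, 2↦1, 3↦0, 4↦1]  zeros at y ∈ {3}
  x = 3: [0↦3, 1↦4, 2↦3, 3↦3, 4↦2]  zeros at y ∈ ∅
  x = 4: [0↦2, 1↦2, 2↦2, 3↦0, 4↦4]  zeros at y ∈ {3}
Collecting zeros: affine points = {(0, 3), (1, 0), (2, 3), (4, 3)}.
Total count |C(F_5)_aff| = 4.


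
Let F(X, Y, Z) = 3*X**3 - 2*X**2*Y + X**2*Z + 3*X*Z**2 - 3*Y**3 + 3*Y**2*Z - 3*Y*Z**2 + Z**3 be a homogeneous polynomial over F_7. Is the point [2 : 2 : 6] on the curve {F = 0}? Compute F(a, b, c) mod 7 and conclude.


F(2,2,6) ≡ 2 (mod 7); P is NOT on the curve.

Evaluate F(2, 2, 6) term-by-term (mod 7).
  3*X**3 ↦ 3·8·1·1 = 24
  -2*X**2*Y ↦ -2·4·2·1 = -16
  X**2*Z ↦ 1·4·1·6 = 24
  3*X*Z**2 ↦ 3·2·1·36 = 216
  -3*Y**3 ↦ -3·1·8·1 = -24
  3*Y**2*Z ↦ 3·1·4·6 = 72
  -3*Y*Z**2 ↦ -3·1·2·36 = -216
  Z**3 ↦ 1·1·1·216 = 216
Sum: F(2, 2, 6) = (24) + (-16) + (24) + (216) + (-24) + (72) + (-216) + (216) = 296.
Reducing mod 7: 296 ≡ 2 (mod 7).
Since F(a, b, c) ≡ 2 ≠ 0 (mod 7), P does NOT lie on the curve.


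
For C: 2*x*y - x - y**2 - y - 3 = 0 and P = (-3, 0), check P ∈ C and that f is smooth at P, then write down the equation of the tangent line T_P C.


Tangent line at P: -x - 7*y - 3 = 0.

Step 1: f(-3, 0) = 0, so P lies on C.
Step 2: partial derivatives
  f_x(x, y) = 2*y - 1, f_y(x, y) = 2*x - 2*y - 1.
  f_x(P) = -1, f_y(P) = -7 (gradient nonzero, so P is smooth).
Step 3: tangent line at P: -1·(x − -3) + -7·(y − 0) = 0.
Expanding: -x - 7*y - 3 = 0.


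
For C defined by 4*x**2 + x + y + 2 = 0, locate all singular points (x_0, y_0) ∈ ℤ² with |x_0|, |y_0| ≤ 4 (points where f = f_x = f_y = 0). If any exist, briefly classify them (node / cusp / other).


No singular points in the scanned grid; C is smooth there.

Compute partial derivatives:
  f_x = 8*x + 1.
  f_y = 1.
f_y = 1 is a nonzero constant, so f_y never vanishes: no point (x, y) can satisfy f = f_x = f_y = 0. In particular no (x, y) ∈ {−4, ..., 4}² is singular; the curve is smooth.


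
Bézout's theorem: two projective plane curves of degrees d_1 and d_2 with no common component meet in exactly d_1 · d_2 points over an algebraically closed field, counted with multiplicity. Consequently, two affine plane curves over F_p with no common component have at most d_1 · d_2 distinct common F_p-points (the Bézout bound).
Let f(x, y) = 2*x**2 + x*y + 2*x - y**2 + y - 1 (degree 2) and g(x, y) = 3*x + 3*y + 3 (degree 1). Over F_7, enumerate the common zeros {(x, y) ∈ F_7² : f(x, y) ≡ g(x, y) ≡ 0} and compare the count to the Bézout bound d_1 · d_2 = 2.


Common zeros: {(2, 4)}; count = 1; Bézout bound = 2.

deg(f) = 2, deg(g) = 1, so Bézout bound = 2.
Scan x ∈ F_7. For each x, list the y ∈ F_7 with f(x, y) ≡ 0 and those with g(x, y) ≡ 0 (mod 7); the common zeros in that column are the intersection.
  x = 0: f ≡ 0 at y ∈ {3, 5}; g ≡ 0 at y ∈ {6}; common: ∅.
  x = 1: f ≡ 0 at y ∈ {3, 6}; g ≡ 0 at y ∈ {5}; common: ∅.
  x = 2: f ≡ 0 at y ∈ {4, 6}; g ≡ 0 at y ∈ {4}; common: {4}.
  x = 3: f ≡ 0 at y ∈ ∅; g ≡ 0 at y ∈ {3}; common: ∅.
  x = 4: f ≡ 0 at y ∈ ∅; g ≡ 0 at y ∈ {2}; common: ∅.
  x = 5: f ≡ 0 at y ∈ ∅; g ≡ 0 at y ∈ {1}; common: ∅.
  x = 6: f ≡ 0 at y ∈ ∅; g ≡ 0 at y ∈ {0}; common: ∅.
Collecting: common zeros = {(2, 4)}, so the count is 1.
Comparison with the Bézout bound: 1 ≤ 2 = deg(f)·deg(g), as expected for curves with no common component (the affine F_7-count falls short of the bound because intersections may lie at infinity, over extension fields, or carry multiplicity).


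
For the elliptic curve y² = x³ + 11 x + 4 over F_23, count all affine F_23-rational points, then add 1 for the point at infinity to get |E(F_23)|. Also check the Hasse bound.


Affine points = {(0, 2), (0, 21), (1, 4), (1, 19), (3, 8), (3, 15), (5, 0), (8, 11), (8, 12), (9, 2), (9, 21), (12, 1), (12, 22), (14, 2), (14, 21), (15, 5), (15, 18), (18, 10), (18, 13), (20, 6), (20, 17)}; affine count = 21; |E(F_23)| = 22.

Discriminant check: Δ ∝ 4a³ + 27b² = 4·11³ + 27·4² = 4·1331 + 27·16 ≡ 6 (mod 23). Nonzero ⇒ E is nonsingular.
For each x ∈ F_23, compute rhs = x³ + 11·x + 4 mod 23, then count y ∈ F_23 with y² ≡ rhs.
  x = 0: rhs = 4, matching y values: 2, 21 (2 points).
  x = 1: rhs = 16, matching y values: 4, 19 (2 points).
  x = 2: rhs = 11, matching y values: none (0 points).
  x = 3: rhs = 18, matching y values: 8, 15 (2 points).
  x = 4: rhs = 20, matching y values: none (0 points).
  x = 5: rhs = 0, matching y values: 0 (1 points).
  x = 6: rhs = 10, matching y values: none (0 points).
  x = 7: rhs = 10, matching y values: none (0 points).
  x = 8: rhs = 6, matching y values: 11, 12 (2 points).
  x = 9: rhs = 4, matching y values: 2, 21 (2 points).
  x = 10: rhs = 10, matching y values: none (0 points).
  x = 11: rhs = 7, matching y values: none (0 points).
  x = 12: rhs = 1, matching y values: 1, 22 (2 points).
  x = 13: rhs = 21, matching y values: none (0 points).
  x = 14: rhs = 4, matching y values: 2, 21 (2 points).
  x = 15: rhs = 2, matching y values: 5, 18 (2 points).
  x = 16: rhs = 21, matching y values: none (0 points).
  x = 17: rhs = 21, matching y values: none (0 points).
  x = 18: rhs = 8, matching y values: 10, 13 (2 points).
  x = 19: rhs = 11, matching y values: none (0 points).
  x = 20: rhs = 13, matching y values: 6, 17 (2 points).
  x = 21: rhs = 20, matching y values: none (0 points).
  x = 22: rhs = 15, matching y values: none (0 points).
Total affine count: 21.
Full point count |E(F_23)| = 21 + 1 = 22.
Hasse bound: |22 − (23+1)| = |-2| = 2 ≤ 2√23 ≈ 9.5917 ✓.


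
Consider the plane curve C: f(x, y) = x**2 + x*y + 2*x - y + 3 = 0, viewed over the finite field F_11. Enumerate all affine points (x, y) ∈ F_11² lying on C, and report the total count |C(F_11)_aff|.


Affine F_11-points: {(0, 3), (2, 0), (3, 2), (4, 2), (5, 7), (6, 3), (7, 0), (8, 7), (9, 1), (10, 1)}; count = 10.

For each of the 121 pairs (x, y) ∈ F_11², evaluate f(x, y) mod 11. Record the zeros.
  x = 0: [0↦3, 1↦2, 2↦1, 3↦0, 4↦10, 5↦9, 6↦8, 7↦7, 8↦6, 9↦5, 10↦4]  zeros at y ∈ {3}
  x = 1: [0↦6, 1↦6, 2↦6, 3↦6, 4↦6, 5↦6, 6↦6, 7↦6, 8↦6, 9↦6, 10↦6]  zeros at y ∈ ∅
  x = 2: [0↦0, 1↦1, 2↦2, 3↦3, 4↦4, 5↦5, 6↦6, 7↦7, 8↦8, 9↦9, 10↦10]  zeros at y ∈ {0}
  x = 3: [0↦7, 1↦9, 2↦0, 3↦2, 4↦4, 5↦6, 6↦8, 7↦10, 8↦1, 9↦3, 10↦5]  zeros at y ∈ {2}
  x = 4: [0↦5, 1↦8, 2↦0, 3↦3, 4↦6, 5↦9, 6↦1, 7↦4, 8↦7, 9↦10, 10↦2]  zeros at y ∈ {2}
  x = 5: [0↦5, 1↦9, 2↦2, 3↦6, 4↦10, 5↦3, 6↦7, 7↦0, 8↦4, 9↦8, 10↦1]  zeros at y ∈ {7}
  x = 6: [0↦7, 1↦1, 2↦6, 3↦0, 4↦5, 5↦10, 6↦4, 7↦9, 8↦3, 9↦8, 10↦2]  zeros at y ∈ {3}
  x = 7: [0↦0, 1↦6, 2↦1, 3↦7, 4↦2, 5↦8, 6↦3, 7↦9, 8↦4, 9↦10, 10↦5]  zeros at y ∈ {0}
  x = 8: [0↦6, 1↦2, 2↦9, 3↦5, 4↦1, 5↦8, 6↦4, 7↦0, 8↦7, 9↦3, 10↦10]  zeros at y ∈ {7}
  x = 9: [0↦3, 1↦0, 2↦8, 3↦5, 4↦2, 5↦10, 6↦7, 7↦4, 8↦1, 9↦9, 10↦6]  zeros at y ∈ {1}
  x = 10: [0↦2, 1↦0, 2↦9, 3↦7, 4↦5, 5↦3, 6↦1, 7↦10, 8↦8, 9↦6, 10↦4]  zeros at y ∈ {1}
Collecting zeros: affine points = {(0, 3), (2, 0), (3, 2), (4, 2), (5, 7), (6, 3), (7, 0), (8, 7), (9, 1), (10, 1)}.
Total count |C(F_11)_aff| = 10.


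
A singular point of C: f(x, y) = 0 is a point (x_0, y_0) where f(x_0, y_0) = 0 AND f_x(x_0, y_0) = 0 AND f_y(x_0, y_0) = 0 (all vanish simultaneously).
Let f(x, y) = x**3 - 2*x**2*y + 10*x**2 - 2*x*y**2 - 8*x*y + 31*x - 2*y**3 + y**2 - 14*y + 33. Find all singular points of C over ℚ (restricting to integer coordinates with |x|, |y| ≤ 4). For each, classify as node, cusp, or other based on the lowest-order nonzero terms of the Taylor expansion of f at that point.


Singular points: {(-3, 1)}; classification: node.

Compute partial derivatives:
  f_x = 3*x**2 - 4*x*y + 20*x - 2*y**2 - 8*y + 31.
  f_y = -2*x**2 - 4*x*y - 8*x - 6*y**2 + 2*y - 14.
Scan x_0 ∈ {−4, ..., 4}. For each x_0, f_y(x_0, y) is a polynomial in y; find its integer roots y ∈ {−4, ..., 4}, then test f_x and f at those candidates.
  x = -4: f_y(-4, y) = -6*y**2 + 18*y - 14; no integer root y with |y| ≤ 4.
  x = -3: f_y(-3, y) = -6*y**2 + 14*y - 8; vanishes at y ∈ {1}. (-3, 1): f_x = 0, f = 0 — SINGULAR.
  x = -2: f_y(-2, y) = -6*y**2 + 10*y - 6; no integer root y with |y| ≤ 4.
  x = -1: f_y(-1, y) = -6*y**2 + 6*y - 8; no integer root y with |y| ≤ 4.
  x = 0: f_y(0, y) = -6*y**2 + 2*y - 14; no integer root y with |y| ≤ 4.
  x = 1: f_y(1, y) = -6*y**2 - 2*y - 24; no integer root y with |y| ≤ 4.
  x = 2: f_y(2, y) = -6*y**2 - 6*y - 38; no integer root y with |y| ≤ 4.
  x = 3: f_y(3, y) = -6*y**2 - 10*y - 56; no integer root y with |y| ≤ 4.
  x = 4: f_y(4, y) = -6*y**2 - 14*y - 78; no integer root y with |y| ≤ 4.
Only singular point on the grid: (-3, 1).
Classify: substitute x = -3 + u, y = 1 + v and expand: f = u**3 - 2*u**2*v - u**2 - 2*u*v**2 - 2*v**3 + v**2.
No constant or linear terms (consistent with a singular point). Quadratic part: -u**2 + v**2. Cubic part: u**3 - 2*u**2*v - 2*u*v**2 - 2*v**3.
The quadratic part v**2 - u**2 = (v − u)(v + u) splits into two distinct linear factors, so there are two distinct tangent lines y − 1 = ±(x − -3) — this is a node (ordinary double point).
Classification: node.


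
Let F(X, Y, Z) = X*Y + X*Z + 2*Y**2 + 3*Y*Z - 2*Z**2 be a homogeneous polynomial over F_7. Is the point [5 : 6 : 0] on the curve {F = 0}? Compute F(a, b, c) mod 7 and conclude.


F(5,6,0) ≡ 4 (mod 7); P is NOT on the curve.

Evaluate F(5, 6, 0) term-by-term (mod 7).
  X*Y ↦ 1·5·6·1 = 30
  X*Z ↦ 1·5·1·0 = 0
  2*Y**2 ↦ 2·1·36·1 = 72
  3*Y*Z ↦ 3·1·6·0 = 0
  -2*Z**2 ↦ -2·1·1·0 = 0
Sum: F(5, 6, 0) = (30) + (0) + (72) + (0) + (0) = 102.
Reducing mod 7: 102 ≡ 4 (mod 7).
Since F(a, b, c) ≡ 4 ≠ 0 (mod 7), P does NOT lie on the curve.


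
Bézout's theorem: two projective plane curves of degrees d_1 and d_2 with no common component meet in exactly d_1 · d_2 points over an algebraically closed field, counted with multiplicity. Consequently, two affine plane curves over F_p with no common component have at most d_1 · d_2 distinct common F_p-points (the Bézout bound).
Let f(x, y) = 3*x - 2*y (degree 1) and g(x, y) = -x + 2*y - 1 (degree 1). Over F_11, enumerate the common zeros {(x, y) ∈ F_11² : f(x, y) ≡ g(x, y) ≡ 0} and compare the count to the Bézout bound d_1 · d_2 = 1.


Common zeros: {(6, 9)}; count = 1; Bézout bound = 1.

deg(f) = 1, deg(g) = 1, so Bézout bound = 1.
Scan x ∈ F_11. For each x, list the y ∈ F_11 with f(x, y) ≡ 0 and those with g(x, y) ≡ 0 (mod 11); the common zeros in that column are the intersection.
  x = 0: f ≡ 0 at y ∈ {0}; g ≡ 0 at y ∈ {6}; common: ∅.
  x = 1: f ≡ 0 at y ∈ {7}; g ≡ 0 at y ∈ {1}; common: ∅.
  x = 2: f ≡ 0 at y ∈ {3}; g ≡ 0 at y ∈ {7}; common: ∅.
  x = 3: f ≡ 0 at y ∈ {10}; g ≡ 0 at y ∈ {2}; common: ∅.
  x = 4: f ≡ 0 at y ∈ {6}; g ≡ 0 at y ∈ {8}; common: ∅.
  x = 5: f ≡ 0 at y ∈ {2}; g ≡ 0 at y ∈ {3}; common: ∅.
  x = 6: f ≡ 0 at y ∈ {9}; g ≡ 0 at y ∈ {9}; common: {9}.
  x = 7: f ≡ 0 at y ∈ {5}; g ≡ 0 at y ∈ {4}; common: ∅.
  x = 8: f ≡ 0 at y ∈ {1}; g ≡ 0 at y ∈ {10}; common: ∅.
  x = 9: f ≡ 0 at y ∈ {8}; g ≡ 0 at y ∈ {5}; common: ∅.
  x = 10: f ≡ 0 at y ∈ {4}; g ≡ 0 at y ∈ {0}; common: ∅.
Collecting: common zeros = {(6, 9)}, so the count is 1.
Comparison with the Bézout bound: 1 ≤ 1 = deg(f)·deg(g), as expected for curves with no common component (the bound is attained).


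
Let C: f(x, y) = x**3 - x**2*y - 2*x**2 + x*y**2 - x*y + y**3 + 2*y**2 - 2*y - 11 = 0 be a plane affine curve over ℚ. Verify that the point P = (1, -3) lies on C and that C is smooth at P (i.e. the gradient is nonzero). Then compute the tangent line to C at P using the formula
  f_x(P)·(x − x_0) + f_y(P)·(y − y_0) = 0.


Tangent line at P: 17*x + 5*y - 2 = 0.

Step 1: f(1, -3) = 0, so P lies on C.
Step 2: partial derivatives
  f_x(x, y) = 3*x**2 - 2*x*y - 4*x + y**2 - y, f_y(x, y) = -x**2 + 2*x*y - x + 3*y**2 + 4*y - 2.
  f_x(P) = 17, f_y(P) = 5 (gradient nonzero, so P is smooth).
Step 3: tangent line at P: 17·(x − 1) + 5·(y − -3) = 0.
Expanding: 17*x + 5*y - 2 = 0.


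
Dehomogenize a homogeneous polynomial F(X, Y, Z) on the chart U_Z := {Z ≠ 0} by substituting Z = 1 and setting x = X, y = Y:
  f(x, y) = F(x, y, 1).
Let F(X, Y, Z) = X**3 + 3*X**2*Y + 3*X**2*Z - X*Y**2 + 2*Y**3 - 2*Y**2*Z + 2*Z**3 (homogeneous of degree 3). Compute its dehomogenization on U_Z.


f(x, y) = x**3 + 3*x**2*y + 3*x**2 - x*y**2 + 2*y**3 - 2*y**2 + 2

On U_Z we set Z = 1. Each monomial c·X^i·Y^j·Z^k in F becomes c·x^i·y^j·1^k = c·x^i·y^j.
Substituting Z = 1: F(X, Y, 1) = x**3 + 3*x**2*y + 3*x**2 - x*y**2 + 2*y**3 - 2*y**2 + 2.
Note: deg(f) ≤ deg(F) = 3; strict inequality happens when F is divisible by Z (lost terms).


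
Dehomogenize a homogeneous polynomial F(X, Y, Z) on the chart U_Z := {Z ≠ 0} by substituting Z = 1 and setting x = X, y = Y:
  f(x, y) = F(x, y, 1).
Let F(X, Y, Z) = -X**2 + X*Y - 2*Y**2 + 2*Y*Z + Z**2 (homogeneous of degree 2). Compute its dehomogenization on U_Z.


f(x, y) = -x**2 + x*y - 2*y**2 + 2*y + 1

On U_Z we set Z = 1. Each monomial c·X^i·Y^j·Z^k in F becomes c·x^i·y^j·1^k = c·x^i·y^j.
Substituting Z = 1: F(X, Y, 1) = -x**2 + x*y - 2*y**2 + 2*y + 1.
Note: deg(f) ≤ deg(F) = 2; strict inequality happens when F is divisible by Z (lost terms).


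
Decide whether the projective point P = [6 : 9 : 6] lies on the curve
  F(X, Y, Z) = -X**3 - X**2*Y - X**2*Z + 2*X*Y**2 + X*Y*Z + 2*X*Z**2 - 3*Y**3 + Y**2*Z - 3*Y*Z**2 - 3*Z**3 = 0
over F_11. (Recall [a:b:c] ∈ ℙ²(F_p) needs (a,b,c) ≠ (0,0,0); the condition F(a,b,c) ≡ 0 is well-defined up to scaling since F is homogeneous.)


F(6,9,6) ≡ 5 (mod 11); P is NOT on the curve.

Evaluate F(6, 9, 6) term-by-term (mod 11).
  -X**3 ↦ -1·216·1·1 = -216
  -X**2*Y ↦ -1·36·9·1 = -324
  -X**2*Z ↦ -1·36·1·6 = -216
  2*X*Y**2 ↦ 2·6·81·1 = 972
  X*Y*Z ↦ 1·6·9·6 = 324
  2*X*Z**2 ↦ 2·6·1·36 = 432
  -3*Y**3 ↦ -3·1·729·1 = -2187
  Y**2*Z ↦ 1·1·81·6 = 486
  -3*Y*Z**2 ↦ -3·1·9·36 = -972
  -3*Z**3 ↦ -3·1·1·216 = -648
Sum: F(6, 9, 6) = (-216) + (-324) + (-216) + (972) + (324) + (432) + (-2187) + (486) + (-972) + (-648) = -2349.
Reducing mod 11: -2349 ≡ 5 (mod 11).
Since F(a, b, c) ≡ 5 ≠ 0 (mod 11), P does NOT lie on the curve.


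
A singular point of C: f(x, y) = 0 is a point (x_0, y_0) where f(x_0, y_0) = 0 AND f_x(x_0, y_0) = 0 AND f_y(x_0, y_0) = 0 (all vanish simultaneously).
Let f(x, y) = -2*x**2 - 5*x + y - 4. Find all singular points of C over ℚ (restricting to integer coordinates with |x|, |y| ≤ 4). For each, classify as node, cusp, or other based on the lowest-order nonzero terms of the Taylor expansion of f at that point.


No singular points in the scanned grid; C is smooth there.

Compute partial derivatives:
  f_x = -4*x - 5.
  f_y = 1.
f_y = 1 is a nonzero constant, so f_y never vanishes: no point (x, y) can satisfy f = f_x = f_y = 0. In particular no (x, y) ∈ {−4, ..., 4}² is singular; the curve is smooth.


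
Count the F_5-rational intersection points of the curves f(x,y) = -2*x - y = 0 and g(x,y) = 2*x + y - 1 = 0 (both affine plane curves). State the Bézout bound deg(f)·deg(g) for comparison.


Common zeros: ∅; count = 0; Bézout bound = 1.

deg(f) = 1, deg(g) = 1, so Bézout bound = 1.
Scan x ∈ F_5. For each x, list the y ∈ F_5 with f(x, y) ≡ 0 and those with g(x, y) ≡ 0 (mod 5); the common zeros in that column are the intersection.
  x = 0: f ≡ 0 at y ∈ {0}; g ≡ 0 at y ∈ {1}; common: ∅.
  x = 1: f ≡ 0 at y ∈ {3}; g ≡ 0 at y ∈ {4}; common: ∅.
  x = 2: f ≡ 0 at y ∈ {1}; g ≡ 0 at y ∈ {2}; common: ∅.
  x = 3: f ≡ 0 at y ∈ {4}; g ≡ 0 at y ∈ {0}; common: ∅.
  x = 4: f ≡ 0 at y ∈ {2}; g ≡ 0 at y ∈ {3}; common: ∅.
Collecting: common zeros = ∅, so the count is 0.
Comparison with the Bézout bound: 0 ≤ 1 = deg(f)·deg(g), as expected for curves with no common component (the affine F_5-count falls short of the bound because intersections may lie at infinity, over extension fields, or carry multiplicity).


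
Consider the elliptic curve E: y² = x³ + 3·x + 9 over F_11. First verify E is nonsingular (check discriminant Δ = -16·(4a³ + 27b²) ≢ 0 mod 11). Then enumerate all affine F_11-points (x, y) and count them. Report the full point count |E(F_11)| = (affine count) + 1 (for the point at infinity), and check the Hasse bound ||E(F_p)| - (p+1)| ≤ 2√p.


Affine points = {(0, 3), (0, 8), (2, 1), (2, 10), (3, 1), (3, 10), (6, 1), (6, 10), (10, 4), (10, 7)}; affine count = 10; |E(F_11)| = 11.

Discriminant check: Δ ∝ 4a³ + 27b² = 4·3³ + 27·9² = 4·27 + 27·81 ≡ 7 (mod 11). Nonzero ⇒ E is nonsingular.
For each x ∈ F_11, compute rhs = x³ + 3·x + 9 mod 11, then count y ∈ F_11 with y² ≡ rhs.
  x = 0: rhs = 9, matching y values: 3, 8 (2 points).
  x = 1: rhs = 2, matching y values: none (0 points).
  x = 2: rhs = 1, matching y values: 1, 10 (2 points).
  x = 3: rhs = 1, matching y values: 1, 10 (2 points).
  x = 4: rhs = 8, matching y values: none (0 points).
  x = 5: rhs = 6, matching y values: none (0 points).
  x = 6: rhs = 1, matching y values: 1, 10 (2 points).
  x = 7: rhs = 10, matching y values: none (0 points).
  x = 8: rhs = 6, matching y values: none (0 points).
  x = 9: rhs = 6, matching y values: none (0 points).
  x = 10: rhs = 5, matching y values: 4, 7 (2 points).
Total affine count: 10.
Full point count |E(F_11)| = 10 + 1 = 11.
Hasse bound: |11 − (11+1)| = |-1| = 1 ≤ 2√11 ≈ 6.6332 ✓.


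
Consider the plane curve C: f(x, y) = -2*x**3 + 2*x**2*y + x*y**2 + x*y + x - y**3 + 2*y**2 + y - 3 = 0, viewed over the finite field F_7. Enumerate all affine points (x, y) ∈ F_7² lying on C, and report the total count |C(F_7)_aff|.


Affine F_7-points: {(3, 1), (3, 5), (3, 6), (6, 1), (6, 3), (6, 4)}; count = 6.

For each of the 49 pairs (x, y) ∈ F_7², evaluate f(x, y) mod 7. Record the zeros.
  x = 0: [0↦4, 1↦6, 2↦6, 3↦5, 4↦4, 5↦4, 6↦6]  zeros at y ∈ ∅
  x = 1: [0↦3, 1↦2, 2↦1, 3↦1, 4↦3, 5↦1, 6↦3]  zeros at y ∈ ∅
  x = 2: [0↦4, 1↦4, 2↦6, 3↦4, 4↦6, 5↦6, 6↦5]  zeros at y ∈ ∅
  x = 3: [0↦2, 1↦0, 2↦2, 3↦2, 4↦1, 5↦0, 6↦0]  zeros at y ∈ {1, 5, 6}
  x = 4: [0↦6, 1↦6, 2↦5, 3↦4, 4↦4, 5↦6, 6↦4]  zeros at y ∈ ∅
  x = 5: [0↦4, 1↦3, 2↦3, 3↦5, 4↦3, 5↦5, 6↦5]  zeros at y ∈ ∅
  x = 6: [0↦5, 1↦0, 2↦5, 3↦0, 4↦0, 5↦6, 6↦5]  zeros at y ∈ {1, 3, 4}
Collecting zeros: affine points = {(3, 1), (3, 5), (3, 6), (6, 1), (6, 3), (6, 4)}.
Total count |C(F_7)_aff| = 6.


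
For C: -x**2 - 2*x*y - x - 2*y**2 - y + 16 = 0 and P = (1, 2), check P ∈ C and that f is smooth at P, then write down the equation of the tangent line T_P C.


Tangent line at P: -7*x - 11*y + 29 = 0.

Step 1: f(1, 2) = 0, so P lies on C.
Step 2: partial derivatives
  f_x(x, y) = -2*x - 2*y - 1, f_y(x, y) = -2*x - 4*y - 1.
  f_x(P) = -7, f_y(P) = -11 (gradient nonzero, so P is smooth).
Step 3: tangent line at P: -7·(x − 1) + -11·(y − 2) = 0.
Expanding: -7*x - 11*y + 29 = 0.


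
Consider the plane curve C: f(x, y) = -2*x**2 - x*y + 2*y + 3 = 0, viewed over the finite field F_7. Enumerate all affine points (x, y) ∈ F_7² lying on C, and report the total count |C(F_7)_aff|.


Affine F_7-points: {(0, 2), (1, 6), (3, 6), (4, 3), (5, 3), (6, 2)}; count = 6.

For each of the 49 pairs (x, y) ∈ F_7², evaluate f(x, y) mod 7. Record the zeros.
  x = 0: [0↦3, 1↦5, 2↦0, 3↦2, 4↦4, 5↦6, 6↦1]  zeros at y ∈ {2}
  x = 1: [0↦1, 1↦2, 2↦3, 3↦4, 4↦5, 5↦6, 6↦0]  zeros at y ∈ {6}
  x = 2: [0↦2, 1↦2, 2↦2, 3↦2, 4↦2, 5↦2, 6↦2]  zeros at y ∈ ∅
  x = 3: [0↦6, 1↦5, 2↦4, 3↦3, 4↦2, 5↦1, 6↦0]  zeros at y ∈ {6}
  x = 4: [0↦6, 1↦4, 2↦2, 3↦0, 4↦5, 5↦3, 6↦1]  zeros at y ∈ {3}
  x = 5: [0↦2, 1↦6, 2↦3, 3↦0, 4↦4, 5↦1, 6↦5]  zeros at y ∈ {3}
  x = 6: [0↦1, 1↦4, 2↦0, 3↦3, 4↦6, 5↦2, 6↦5]  zeros at y ∈ {2}
Collecting zeros: affine points = {(0, 2), (1, 6), (3, 6), (4, 3), (5, 3), (6, 2)}.
Total count |C(F_7)_aff| = 6.


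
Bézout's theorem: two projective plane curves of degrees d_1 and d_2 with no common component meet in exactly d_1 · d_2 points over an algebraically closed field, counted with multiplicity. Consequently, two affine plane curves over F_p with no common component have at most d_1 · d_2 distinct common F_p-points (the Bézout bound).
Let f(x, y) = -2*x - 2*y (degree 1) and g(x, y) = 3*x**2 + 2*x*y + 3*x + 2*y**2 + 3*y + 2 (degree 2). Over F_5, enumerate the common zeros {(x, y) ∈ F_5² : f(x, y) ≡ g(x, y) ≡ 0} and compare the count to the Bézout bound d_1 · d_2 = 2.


Common zeros: {(1, 4), (4, 1)}; count = 2; Bézout bound = 2.

deg(f) = 1, deg(g) = 2, so Bézout bound = 2.
Scan x ∈ F_5. For each x, list the y ∈ F_5 with f(x, y) ≡ 0 and those with g(x, y) ≡ 0 (mod 5); the common zeros in that column are the intersection.
  x = 0: f ≡ 0 at y ∈ {0}; g ≡ 0 at y ∈ ∅; common: ∅.
  x = 1: f ≡ 0 at y ∈ {4}; g ≡ 0 at y ∈ {1, 4}; common: {4}.
  x = 2: f ≡ 0 at y ∈ {3}; g ≡ 0 at y ∈ {0, 4}; common: ∅.
  x = 3: f ≡ 0 at y ∈ {2}; g ≡ 0 at y ∈ ∅; common: ∅.
  x = 4: f ≡ 0 at y ∈ {1}; g ≡ 0 at y ∈ {1}; common: {1}.
Collecting: common zeros = {(1, 4), (4, 1)}, so the count is 2.
Comparison with the Bézout bound: 2 ≤ 2 = deg(f)·deg(g), as expected for curves with no common component (the bound is attained).


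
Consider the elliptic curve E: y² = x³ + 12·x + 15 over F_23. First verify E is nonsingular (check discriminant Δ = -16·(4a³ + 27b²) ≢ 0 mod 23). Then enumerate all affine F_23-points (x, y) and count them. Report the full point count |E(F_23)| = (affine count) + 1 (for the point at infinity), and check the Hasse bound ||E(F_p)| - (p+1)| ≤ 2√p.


Affine points = {(2, 1), (2, 22), (3, 3), (3, 20), (4, 9), (4, 14), (5, 4), (5, 19), (6, 2), (6, 21), (8, 5), (8, 18), (9, 1), (9, 22), (10, 10), (10, 13), (11, 11), (11, 12), (12, 1), (12, 22), (14, 11), (14, 12), (16, 5), (16, 18), (17, 7), (17, 16), (19, 8), (19, 15), (21, 11), (21, 12), (22, 5), (22, 18)}; affine count = 32; |E(F_23)| = 33.

Discriminant check: Δ ∝ 4a³ + 27b² = 4·12³ + 27·15² = 4·1728 + 27·225 ≡ 15 (mod 23). Nonzero ⇒ E is nonsingular.
For each x ∈ F_23, compute rhs = x³ + 12·x + 15 mod 23, then count y ∈ F_23 with y² ≡ rhs.
  x = 0: rhs = 15, matching y values: none (0 points).
  x = 1: rhs = 5, matching y values: none (0 points).
  x = 2: rhs = 1, matching y values: 1, 22 (2 points).
  x = 3: rhs = 9, matching y values: 3, 20 (2 points).
  x = 4: rhs = 12, matching y values: 9, 14 (2 points).
  x = 5: rhs = 16, matching y values: 4, 19 (2 points).
  x = 6: rhs = 4, matching y values: 2, 21 (2 points).
  x = 7: rhs = 5, matching y values: none (0 points).
  x = 8: rhs = 2, matching y values: 5, 18 (2 points).
  x = 9: rhs = 1, matching y values: 1, 22 (2 points).
  x = 10: rhs = 8, matching y values: 10, 13 (2 points).
  x = 11: rhs = 6, matching y values: 11, 12 (2 points).
  x = 12: rhs = 1, matching y values: 1, 22 (2 points).
  x = 13: rhs = 22, matching y values: none (0 points).
  x = 14: rhs = 6, matching y values: 11, 12 (2 points).
  x = 15: rhs = 5, matching y values: none (0 points).
  x = 16: rhs = 2, matching y values: 5, 18 (2 points).
  x = 17: rhs = 3, matching y values: 7, 16 (2 points).
  x = 18: rhs = 14, matching y values: none (0 points).
  x = 19: rhs = 18, matching y values: 8, 15 (2 points).
  x = 20: rhs = 21, matching y values: none (0 points).
  x = 21: rhs = 6, matching y values: 11, 12 (2 points).
  x = 22: rhs = 2, matching y values: 5, 18 (2 points).
Total affine count: 32.
Full point count |E(F_23)| = 32 + 1 = 33.
Hasse bound: |33 − (23+1)| = |9| = 9 ≤ 2√23 ≈ 9.5917 ✓.


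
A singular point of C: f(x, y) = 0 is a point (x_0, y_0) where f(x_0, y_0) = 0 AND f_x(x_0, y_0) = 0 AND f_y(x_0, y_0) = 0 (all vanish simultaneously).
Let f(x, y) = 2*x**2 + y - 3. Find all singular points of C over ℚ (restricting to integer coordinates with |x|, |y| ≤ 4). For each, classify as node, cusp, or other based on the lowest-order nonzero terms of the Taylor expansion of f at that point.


No singular points in the scanned grid; C is smooth there.

Compute partial derivatives:
  f_x = 4*x.
  f_y = 1.
f_y = 1 is a nonzero constant, so f_y never vanishes: no point (x, y) can satisfy f = f_x = f_y = 0. In particular no (x, y) ∈ {−4, ..., 4}² is singular; the curve is smooth.


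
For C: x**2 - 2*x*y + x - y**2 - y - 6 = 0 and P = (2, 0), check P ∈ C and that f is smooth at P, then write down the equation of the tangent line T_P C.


Tangent line at P: 5*x - 5*y - 10 = 0.

Step 1: f(2, 0) = 0, so P lies on C.
Step 2: partial derivatives
  f_x(x, y) = 2*x - 2*y + 1, f_y(x, y) = -2*x - 2*y - 1.
  f_x(P) = 5, f_y(P) = -5 (gradient nonzero, so P is smooth).
Step 3: tangent line at P: 5·(x − 2) + -5·(y − 0) = 0.
Expanding: 5*x - 5*y - 10 = 0.


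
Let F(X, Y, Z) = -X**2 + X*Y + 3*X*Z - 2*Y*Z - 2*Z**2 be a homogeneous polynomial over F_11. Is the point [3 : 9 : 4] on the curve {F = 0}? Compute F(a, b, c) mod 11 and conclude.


F(3,9,4) ≡ 5 (mod 11); P is NOT on the curve.

Evaluate F(3, 9, 4) term-by-term (mod 11).
  -X**2 ↦ -1·9·1·1 = -9
  X*Y ↦ 1·3·9·1 = 27
  3*X*Z ↦ 3·3·1·4 = 36
  -2*Y*Z ↦ -2·1·9·4 = -72
  -2*Z**2 ↦ -2·1·1·16 = -32
Sum: F(3, 9, 4) = (-9) + (27) + (36) + (-72) + (-32) = -50.
Reducing mod 11: -50 ≡ 5 (mod 11).
Since F(a, b, c) ≡ 5 ≠ 0 (mod 11), P does NOT lie on the curve.


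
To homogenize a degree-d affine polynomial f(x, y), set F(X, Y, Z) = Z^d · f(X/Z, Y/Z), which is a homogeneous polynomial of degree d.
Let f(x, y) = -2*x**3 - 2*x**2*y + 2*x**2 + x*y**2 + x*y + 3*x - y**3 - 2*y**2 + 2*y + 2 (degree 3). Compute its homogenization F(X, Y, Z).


F(X, Y, Z) = -2*X**3 - 2*X**2*Y + 2*X**2*Z + X*Y**2 + X*Y*Z + 3*X*Z**2 - Y**3 - 2*Y**2*Z + 2*Y*Z**2 + 2*Z**3

deg(f) = 3.
Substitute x = X/Z, y = Y/Z into f, then multiply by Z^3.
  monomial -2·x^3·y^0 ↦ -2·X^3·Y^0·Z^0.
  monomial -2·x^2·y^1 ↦ -2·X^2·Y^1·Z^0.
  monomial 2·x^2·y^0 ↦ 2·X^2·Y^0·Z^1.
  monomial 1·x^1·y^2 ↦ 1·X^1·Y^2·Z^0.
  monomial 1·x^1·y^1 ↦ 1·X^1·Y^1·Z^1.
  monomial 3·x^1·y^0 ↦ 3·X^1·Y^0·Z^2.
  monomial -1·x^0·y^3 ↦ -1·X^0·Y^3·Z^0.
  monomial -2·x^0·y^2 ↦ -2·X^0·Y^2·Z^1.
  monomial 2·x^0·y^1 ↦ 2·X^0·Y^1·Z^2.
  monomial 2·x^0·y^0 ↦ 2·X^0·Y^0·Z^3.
Collecting: F(X, Y, Z) = -2*X**3 - 2*X**2*Y + 2*X**2*Z + X*Y**2 + X*Y*Z + 3*X*Z**2 - Y**3 - 2*Y**2*Z + 2*Y*Z**2 + 2*Z**3.


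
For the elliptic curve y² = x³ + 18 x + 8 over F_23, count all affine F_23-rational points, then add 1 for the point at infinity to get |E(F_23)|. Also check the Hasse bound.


Affine points = {(0, 10), (0, 13), (1, 2), (1, 21), (2, 11), (2, 12), (4, 11), (4, 12), (5, 4), (5, 19), (9, 5), (9, 18), (13, 1), (13, 22), (17, 11), (17, 12), (18, 0), (22, 9), (22, 14)}; affine count = 19; |E(F_23)| = 20.

Discriminant check: Δ ∝ 4a³ + 27b² = 4·18³ + 27·8² = 4·5832 + 27·64 ≡ 9 (mod 23). Nonzero ⇒ E is nonsingular.
For each x ∈ F_23, compute rhs = x³ + 18·x + 8 mod 23, then count y ∈ F_23 with y² ≡ rhs.
  x = 0: rhs = 8, matching y values: 10, 13 (2 points).
  x = 1: rhs = 4, matching y values: 2, 21 (2 points).
  x = 2: rhs = 6, matching y values: 11, 12 (2 points).
  x = 3: rhs = 20, matching y values: none (0 points).
  x = 4: rhs = 6, matching y values: 11, 12 (2 points).
  x = 5: rhs = 16, matching y values: 4, 19 (2 points).
  x = 6: rhs = 10, matching y values: none (0 points).
  x = 7: rhs = 17, matching y values: none (0 points).
  x = 8: rhs = 20, matching y values: none (0 points).
  x = 9: rhs = 2, matching y values: 5, 18 (2 points).
  x = 10: rhs = 15, matching y values: none (0 points).
  x = 11: rhs = 19, matching y values: none (0 points).
  x = 12: rhs = 20, matching y values: none (0 points).
  x = 13: rhs = 1, matching y values: 1, 22 (2 points).
  x = 14: rhs = 14, matching y values: none (0 points).
  x = 15: rhs = 19, matching y values: none (0 points).
  x = 16: rhs = 22, matching y values: none (0 points).
  x = 17: rhs = 6, matching y values: 11, 12 (2 points).
  x = 18: rhs = 0, matching y values: 0 (1 points).
  x = 19: rhs = 10, matching y values: none (0 points).
  x = 20: rhs = 19, matching y values: none (0 points).
  x = 21: rhs = 10, matching y values: none (0 points).
  x = 22: rhs = 12, matching y values: 9, 14 (2 points).
Total affine count: 19.
Full point count |E(F_23)| = 19 + 1 = 20.
Hasse bound: |20 − (23+1)| = |-4| = 4 ≤ 2√23 ≈ 9.5917 ✓.


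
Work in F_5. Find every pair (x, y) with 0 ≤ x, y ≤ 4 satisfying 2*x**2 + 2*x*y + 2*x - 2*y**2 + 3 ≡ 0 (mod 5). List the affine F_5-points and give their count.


Affine F_5-points: {(0, 2), (0, 3), (1, 3), (2, 0), (2, 2)}; count = 5.

For each of the 25 pairs (x, y) ∈ F_5², evaluate f(x, y) mod 5. Record the zeros.
  x = 0: [0↦3, 1↦1, 2↦0, 3↦0, 4↦1]  zeros at y ∈ {2, 3}
  x = 1: [0↦2, 1↦2, 2↦3, 3↦0, 4↦3]  zeros at y ∈ {3}
  x = 2: [0↦0, 1↦2, 2↦0, 3↦4, 4↦4]  zeros at y ∈ {0, 2}
  x = 3: [0↦2, 1↦1, 2↦1, 3↦2, 4↦4]  zeros at y ∈ ∅
  x = 4: [0↦3, 1↦4, 2↦1, 3↦4, 4↦3]  zeros at y ∈ ∅
Collecting zeros: affine points = {(0, 2), (0, 3), (1, 3), (2, 0), (2, 2)}.
Total count |C(F_5)_aff| = 5.


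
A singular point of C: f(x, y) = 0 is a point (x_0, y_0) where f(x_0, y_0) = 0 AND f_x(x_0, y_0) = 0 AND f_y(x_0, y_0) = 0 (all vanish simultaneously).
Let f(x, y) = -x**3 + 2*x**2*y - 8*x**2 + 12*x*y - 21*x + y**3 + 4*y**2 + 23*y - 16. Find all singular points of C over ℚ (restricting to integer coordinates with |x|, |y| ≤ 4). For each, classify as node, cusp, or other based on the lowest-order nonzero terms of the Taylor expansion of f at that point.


Singular points: {(-3, -1)}; classification: node.

Compute partial derivatives:
  f_x = -3*x**2 + 4*x*y - 16*x + 12*y - 21.
  f_y = 2*x**2 + 12*x + 3*y**2 + 8*y + 23.
Scan x_0 ∈ {−4, ..., 4}. For each x_0, f_y(x_0, y) is a polynomial in y; find its integer roots y ∈ {−4, ..., 4}, then test f_x and f at those candidates.
  x = -4: f_y(-4, y) = 3*y**2 + 8*y + 7; no integer root y with |y| ≤ 4.
  x = -3: f_y(-3, y) = 3*y**2 + 8*y + 5; vanishes at y ∈ {-1}. (-3, -1): f_x = 0, f = 0 — SINGULAR.
  x = -2: f_y(-2, y) = 3*y**2 + 8*y + 7; no integer root y with |y| ≤ 4.
  x = -1: f_y(-1, y) = 3*y**2 + 8*y + 13; no integer root y with |y| ≤ 4.
  x = 0: f_y(0, y) = 3*y**2 + 8*y + 23; no integer root y with |y| ≤ 4.
  x = 1: f_y(1, y) = 3*y**2 + 8*y + 37; no integer root y with |y| ≤ 4.
  x = 2: f_y(2, y) = 3*y**2 + 8*y + 55; no integer root y with |y| ≤ 4.
  x = 3: f_y(3, y) = 3*y**2 + 8*y + 77; no integer root y with |y| ≤ 4.
  x = 4: f_y(4, y) = 3*y**2 + 8*y + 103; no integer root y with |y| ≤ 4.
Only singular point on the grid: (-3, -1).
Classify: substitute x = -3 + u, y = -1 + v and expand: f = -u**3 + 2*u**2*v - u**2 + v**3 + v**2.
No constant or linear terms (consistent with a singular point). Quadratic part: -u**2 + v**2. Cubic part: -u**3 + 2*u**2*v + v**3.
The quadratic part v**2 - u**2 = (v − u)(v + u) splits into two distinct linear factors, so there are two distinct tangent lines y − -1 = ±(x − -3) — this is a node (ordinary double point).
Classification: node.


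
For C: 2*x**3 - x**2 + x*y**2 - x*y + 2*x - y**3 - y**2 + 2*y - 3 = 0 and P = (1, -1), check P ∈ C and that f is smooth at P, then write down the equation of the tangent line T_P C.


Tangent line at P: 8*x - 2*y - 10 = 0.

Step 1: f(1, -1) = 0, so P lies on C.
Step 2: partial derivatives
  f_x(x, y) = 6*x**2 - 2*x + y**2 - y + 2, f_y(x, y) = 2*x*y - x - 3*y**2 - 2*y + 2.
  f_x(P) = 8, f_y(P) = -2 (gradient nonzero, so P is smooth).
Step 3: tangent line at P: 8·(x − 1) + -2·(y − -1) = 0.
Expanding: 8*x - 2*y - 10 = 0.


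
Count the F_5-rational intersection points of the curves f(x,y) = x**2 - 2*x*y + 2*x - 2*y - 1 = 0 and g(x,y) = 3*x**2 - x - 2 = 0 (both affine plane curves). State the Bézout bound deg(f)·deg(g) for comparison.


Common zeros: {(1, 3)}; count = 1; Bézout bound = 4.

deg(f) = 2, deg(g) = 2, so Bézout bound = 4.
Scan x ∈ F_5. For each x, list the y ∈ F_5 with f(x, y) ≡ 0 and those with g(x, y) ≡ 0 (mod 5); the common zeros in that column are the intersection.
  x = 0: f ≡ 0 at y ∈ {2}; g ≡ 0 at y ∈ ∅; common: ∅.
  x = 1: f ≡ 0 at y ∈ {3}; g ≡ 0 at y ∈ {0, 1, 2, 3, 4}; common: {3}.
  x = 2: f ≡ 0 at y ∈ {2}; g ≡ 0 at y ∈ ∅; common: ∅.
  x = 3: f ≡ 0 at y ∈ {3}; g ≡ 0 at y ∈ ∅; common: ∅.
  x = 4: f ≡ 0 at y ∈ ∅; g ≡ 0 at y ∈ ∅; common: ∅.
Collecting: common zeros = {(1, 3)}, so the count is 1.
Comparison with the Bézout bound: 1 ≤ 4 = deg(f)·deg(g), as expected for curves with no common component (the affine F_5-count falls short of the bound because intersections may lie at infinity, over extension fields, or carry multiplicity).


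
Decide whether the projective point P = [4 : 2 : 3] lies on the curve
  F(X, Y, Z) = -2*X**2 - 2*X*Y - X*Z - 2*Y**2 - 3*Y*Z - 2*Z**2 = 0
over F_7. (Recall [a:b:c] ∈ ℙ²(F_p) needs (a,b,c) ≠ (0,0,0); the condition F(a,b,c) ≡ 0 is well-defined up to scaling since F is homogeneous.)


F(4,2,3) ≡ 1 (mod 7); P is NOT on the curve.

Evaluate F(4, 2, 3) term-by-term (mod 7).
  -2*X**2 ↦ -2·16·1·1 = -32
  -2*X*Y ↦ -2·4·2·1 = -16
  -X*Z ↦ -1·4·1·3 = -12
  -2*Y**2 ↦ -2·1·4·1 = -8
  -3*Y*Z ↦ -3·1·2·3 = -18
  -2*Z**2 ↦ -2·1·1·9 = -18
Sum: F(4, 2, 3) = (-32) + (-16) + (-12) + (-8) + (-18) + (-18) = -104.
Reducing mod 7: -104 ≡ 1 (mod 7).
Since F(a, b, c) ≡ 1 ≠ 0 (mod 7), P does NOT lie on the curve.
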